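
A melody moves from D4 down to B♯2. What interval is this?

Descending from D4 to B#2 is the same interval as ascending B#2 to D4.
B to D spans three letter names (B-C-D), plus an octave, so the interval is some kind of tenth.
A major tenth would be 16 semitones; B#2 to D4 is 14, two semitones narrower, so the interval is diminished.
(Equivalently, a compound diminished third: a diminished third plus an octave.)

diminished tenth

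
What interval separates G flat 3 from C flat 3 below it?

Descending from Gb3 to Cb3 is the same interval as ascending Cb3 to Gb3.
C to G spans five letter names (C-D-E-F-G): a fifth.
The perfect fifth spans 7 semitones, and Cb3 to Gb3 is exactly 7 semitones — so this is a perfect fifth.

P5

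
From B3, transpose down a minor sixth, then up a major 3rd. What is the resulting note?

Down a minor sixth from B3: D#3 (8 semitones down).
A major third up from D#3 is F##3.

F##3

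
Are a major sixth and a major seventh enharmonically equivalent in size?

A major sixth spans 9 semitones; a major seventh spans 11 semitones. They differ by 2.

No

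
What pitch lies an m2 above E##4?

The second takes the letter from E up to F.
A minor second is 1 semitone; 1 semitone up from E##4 gives F##4.

F##4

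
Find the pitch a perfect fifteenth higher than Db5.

A fifteenth keeps the letter name D, two octaves up from D.
A perfect fifteenth spans 24 semitones, so from Db5 the target pitch is Db7.

Db7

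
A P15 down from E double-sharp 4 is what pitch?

For a fifteenth the letter name doesn't change: still E, two octaves down.
A perfect fifteenth is 24 semitones; 24 semitones down from E##4 gives E##2.

E double-sharp 2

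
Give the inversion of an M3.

minor sixth

Interval numbers invert to sum to nine: 3 + 6 = 9, so a third inverts to a sixth.
Quality inverts too: major becomes minor. That makes the inversion a minor sixth.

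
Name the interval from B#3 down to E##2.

diminished twelfth

Descending from B#3 to E##2 is the same interval as ascending E##2 to B#3.
E to B spans five letter names (E-F-G-A-B), plus an octave — that makes it a twelfth of some quality.
The perfect twelfth is 19 semitones; here we have 18, one semitone narrower: diminished.
(Equivalently, a compound diminished fifth: a diminished fifth plus an octave.)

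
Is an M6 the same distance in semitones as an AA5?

A major sixth spans 9 semitones, and a doubly augmented fifth also spans 9 semitones — they're enharmonic.

Yes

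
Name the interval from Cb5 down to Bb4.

minor second

Descending from Cb5 to Bb4 is the same interval as ascending Bb4 to Cb5.
B to C spans two letter names (B-C): a second.
Bb4 to Cb5 is 1 semitone, a half step short of the major second (2), so this is minor.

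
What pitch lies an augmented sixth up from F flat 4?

The sixth takes the letter from F up to D.
An augmented sixth spans 10 semitones, so from Fb4 the target pitch is D5.

D 5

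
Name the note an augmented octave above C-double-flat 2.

C-flat 3

An octave keeps the letter name C, an octave up from C.
An augmented octave is 13 semitones; 13 semitones up from Cbb2 gives Cb3.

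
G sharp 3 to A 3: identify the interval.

minor second

G to A spans two letter names (G-A) — that makes it a second of some quality.
At 1 semitone, G#3→A3 falls one short of a major second: minor.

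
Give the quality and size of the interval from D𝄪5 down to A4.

doubly augmented 4th

Descending from D##5 to A4 is the same interval as ascending A4 to D##5.
A to D spans four letter names (A-B-C-D) — that makes it a fourth of some quality.
The perfect fourth is 5 semitones; here we have 7, two semitones wider: doubly augmented.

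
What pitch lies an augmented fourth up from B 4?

E-sharp 5

The fourth takes the letter from B up to E.
Moving 6 semitones up from B4 (the size of an augmented fourth) reaches E#5.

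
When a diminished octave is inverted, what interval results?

A1

The rule of nine gives the new number: 9 − 8 = 1, so an octave becomes a unison.
And diminished becomes augmented under inversion, so we get an augmented unison.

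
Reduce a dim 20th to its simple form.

d6

Each octave removed subtracts seven from the number: 20 − 14 = 6.
That makes a diminished twentieth a compound diminished sixth — 2 octaves plus a diminished sixth.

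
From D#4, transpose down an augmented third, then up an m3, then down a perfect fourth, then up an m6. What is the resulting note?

Fb4

D#4 down an augmented third → Bb3 (5 semitones).
Up a minor third from Bb3: Db4 (3 semitones up).
Db4 down a perfect fourth → Ab3 (5 semitones).
A minor sixth up from Ab3 is Fb4.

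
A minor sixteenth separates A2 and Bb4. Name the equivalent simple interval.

Subtracting seven from the interval number removes an octave: 16 − 14 = 2.
That makes a minor sixteenth a compound minor second — 2 octaves plus a minor second.

minor second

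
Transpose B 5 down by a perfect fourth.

The fourth takes the letter from B down to F.
Moving 5 semitones down from B5 (the size of a perfect fourth) reaches F#5.

F sharp 5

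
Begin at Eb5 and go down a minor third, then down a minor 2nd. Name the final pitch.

B4

A minor third down from Eb5 is C5.
C5 down a minor second → B4 (1 semitone).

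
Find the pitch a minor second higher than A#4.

B4

The second takes the letter from A up to B.
Moving 1 semitone up from A#4 (the size of a minor second) reaches B4.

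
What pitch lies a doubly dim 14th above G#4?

The fourteenth's letter: G up seven letter names plus an octave → F.
Moving 20 semitones up from G#4 (the size of a doubly diminished fourteenth) reaches Fb6.

Fb6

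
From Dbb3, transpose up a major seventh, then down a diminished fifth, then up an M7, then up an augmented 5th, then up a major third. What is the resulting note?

A major seventh up from Dbb3 is Cb4.
Cb4 down a diminished fifth → F3 (6 semitones).
A major seventh up from F3 is E4.
E4 up an augmented fifth → B#4 (8 semitones).
Up a major third from B#4: D##5 (4 semitones up).

D##5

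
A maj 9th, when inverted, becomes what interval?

minor 7th

First reduce the compound major ninth to its simple form, a major second.
The rule of nine gives the new number: 9 − 2 = 7, so a second becomes a seventh.
Quality inverts too: major becomes minor. That makes the inversion a minor seventh.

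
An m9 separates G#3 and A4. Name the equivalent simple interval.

minor second

Each octave removed subtracts seven from the number: 9 − 7 = 2.
So a minor ninth is an octave plus a minor second. The quality is unchanged.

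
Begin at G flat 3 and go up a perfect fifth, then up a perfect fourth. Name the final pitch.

Gb3 up a perfect fifth → Db4 (7 semitones).
Db4 up a perfect fourth → Gb4 (5 semitones).

G flat 4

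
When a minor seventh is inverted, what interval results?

major 2nd

The rule of nine gives the new number: 9 − 7 = 2, so a seventh becomes a second.
And minor becomes major under inversion, so we get a major second.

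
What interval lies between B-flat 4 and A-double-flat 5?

B to A spans seven letter names (B-C-D-E-F-G-A) — that makes it a seventh of some quality.
A major seventh would be 11 semitones; Bb4 to Abb5 is 9, two semitones narrower, so the interval is diminished.

diminished 7th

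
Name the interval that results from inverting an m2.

M7

The rule of nine gives the new number: 9 − 2 = 7, so a second becomes a seventh.
Quality inverts too: minor becomes major. That makes the inversion a major seventh.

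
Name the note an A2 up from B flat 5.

Two letter names up from B: C.
Moving 3 semitones up from Bb5 (the size of an augmented second) reaches C#6.

C sharp 6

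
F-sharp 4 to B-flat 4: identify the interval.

diminished fourth

F to B spans four letter names (F-G-A-B), so the interval is some kind of fourth.
The perfect fourth is 5 semitones; here we have 4, one semitone narrower: diminished.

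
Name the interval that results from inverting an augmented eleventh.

diminished 5th

First reduce the compound augmented eleventh to its simple form, an augmented fourth.
Inverted interval numbers add to nine, so a fourth pairs with a fifth (4 + 5 = 9).
And augmented becomes diminished under inversion, so we get a diminished fifth.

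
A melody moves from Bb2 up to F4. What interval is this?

perfect 12th

B to F spans five letter names (B-C-D-E-F), plus an octave — that makes it a twelfth of some quality.
Counting semitones, Bb2→F4 is 19, which is the perfect twelfth.
(Equivalently, a compound perfect fifth: a perfect fifth plus an octave.)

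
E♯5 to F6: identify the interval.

E to F spans two letter names (E-F), plus an octave, so the interval is some kind of ninth.
A major ninth would be 14 semitones; E#5 to F6 is 12, two semitones narrower, so the interval is diminished.

diminished ninth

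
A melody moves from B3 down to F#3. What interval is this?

Descending from B3 to F#3 is the same interval as ascending F#3 to B3.
F to B spans four letter names (F-G-A-B), so the interval is some kind of fourth.
Counting semitones, F#3→B3 is 5, which is the perfect fourth.

perfect 4th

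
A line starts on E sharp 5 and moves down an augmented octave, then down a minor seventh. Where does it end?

An augmented octave down from E#5 is E4.
A minor seventh down from E4 is F#3.

F sharp 3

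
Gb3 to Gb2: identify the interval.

Descending from Gb3 to Gb2 is the same interval as ascending Gb2 to Gb3.
G to G is the same letter name, plus an octave — that makes it an octave of some quality.
The perfect octave spans 12 semitones, and Gb2 to Gb3 is exactly 12 semitones — so this is a perfect octave.

perfect octave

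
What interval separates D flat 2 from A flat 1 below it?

Descending from Db2 to Ab1 is the same interval as ascending Ab1 to Db2.
A to D spans four letter names (A-B-C-D) — that makes it a fourth of some quality.
Counting semitones, Ab1→Db2 is 5, which is the perfect fourth.

perfect 4th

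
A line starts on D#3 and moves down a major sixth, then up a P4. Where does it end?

A major sixth down from D#3 is F#2.
Up a perfect fourth from F#2: B2 (5 semitones up).

B2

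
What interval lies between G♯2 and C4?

diminished 11th

G to C spans four letter names (G-A-B-C), plus an octave — that makes it an eleventh of some quality.
A perfect eleventh would be 17 semitones; G#2 to C4 is 16, one semitone narrower, so the interval is diminished.
(Equivalently, a compound diminished fourth: a diminished fourth plus an octave.)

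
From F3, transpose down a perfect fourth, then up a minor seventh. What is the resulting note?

Bb3

Down a perfect fourth from F3: C3 (5 semitones down).
Up a minor seventh from C3: Bb3 (10 semitones up).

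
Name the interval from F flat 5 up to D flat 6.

F to D spans six letter names (F-G-A-B-C-D) — that makes it a sixth of some quality.
The major sixth spans 9 semitones, and Fb5 to Db6 is exactly 9 semitones — so this is a major sixth.

major 6th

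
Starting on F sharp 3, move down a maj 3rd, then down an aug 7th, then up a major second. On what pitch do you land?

F#3 down a major third → D3 (4 semitones).
D3 down an augmented seventh → Ebb2 (12 semitones).
A major second up from Ebb2 is Fb2.

F flat 2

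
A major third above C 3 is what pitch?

E 3

Three letter names up from C: E.
A major third spans 4 semitones, so from C3 the target pitch is E3.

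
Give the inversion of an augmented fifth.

Inverted interval numbers add to nine, so a fifth pairs with a fourth (5 + 4 = 9).
And augmented becomes diminished under inversion, so we get a diminished fourth.

d4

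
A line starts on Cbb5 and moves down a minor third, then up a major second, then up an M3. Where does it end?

Down a minor third from Cbb5: Abb4 (3 semitones down).
Up a major second from Abb4: Bbb4 (2 semitones up).
A major third up from Bbb4 is Db5.

Db5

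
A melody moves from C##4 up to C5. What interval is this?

C to C is the same letter name, plus an octave, so the interval is some kind of octave.
The perfect octave is 12 semitones; here we have 10, two semitones narrower: doubly diminished.

doubly diminished 8th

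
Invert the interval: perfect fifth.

P4

Inverted interval numbers add to nine, so a fifth pairs with a fourth (5 + 4 = 9).
Quality inverts too: perfect stays perfect. That makes the inversion a perfect fourth.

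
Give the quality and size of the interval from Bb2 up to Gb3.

m6

B to G spans six letter names (B-C-D-E-F-G): a sixth.
At 8 semitones, Bb2→Gb3 falls one short of a major sixth: minor.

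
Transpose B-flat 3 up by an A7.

Seven letter names up from B: A.
An augmented seventh is 12 semitones; 12 semitones up from Bb3 gives A#4.

A-sharp 4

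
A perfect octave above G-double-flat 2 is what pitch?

G-double-flat 3

For an octave the letter name doesn't change: still G, an octave up.
Moving 12 semitones up from Gbb2 (the size of a perfect octave) reaches Gbb3.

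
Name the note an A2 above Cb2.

D2

Counting two letter names up from C lands on D.
An augmented second spans 3 semitones, so from Cb2 the target pitch is D2.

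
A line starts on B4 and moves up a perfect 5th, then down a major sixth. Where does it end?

A4

Up a perfect fifth from B4: F#5 (7 semitones up).
A major sixth down from F#5 is A4.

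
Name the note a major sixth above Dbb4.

Bbb4

Counting six letter names up from D lands on B.
A major sixth spans 9 semitones, so from Dbb4 the target pitch is Bbb4.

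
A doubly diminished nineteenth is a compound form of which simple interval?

Subtracting seven from the interval number removes an octave: 19 − 14 = 5.
So a doubly diminished nineteenth is 2 octaves plus a doubly diminished fifth. The quality is unchanged.

doubly diminished 5th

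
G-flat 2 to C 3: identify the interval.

G to C spans four letter names (G-A-B-C): a fourth.
The perfect fourth is 5 semitones; here we have 6, one semitone wider: augmented.

augmented fourth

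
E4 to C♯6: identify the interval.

M13

E to C spans six letter names (E-F-G-A-B-C), plus an octave — that makes it a thirteenth of some quality.
The major thirteenth spans 21 semitones, and E4 to C#6 is exactly 21 semitones — so this is a major thirteenth.
(Equivalently, a compound major sixth: a major sixth plus an octave.)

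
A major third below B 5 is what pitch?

G 5

Three letter names down from B: G.
A major third spans 4 semitones, so from B5 the target pitch is G5.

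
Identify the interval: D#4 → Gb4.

doubly diminished fourth

D to G spans four letter names (D-E-F-G), so the interval is some kind of fourth.
D#4 to Gb4 spans 3 semitones — two semitones narrower than the perfect fourth (5) — giving a doubly diminished fourth.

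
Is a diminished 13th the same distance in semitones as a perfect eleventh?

No

A diminished thirteenth is 19 semitones but a perfect eleventh is 17 semitones — different sizes.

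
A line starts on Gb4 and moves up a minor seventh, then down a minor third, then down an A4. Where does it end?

Gb4 up a minor seventh → Fb5 (10 semitones).
Down a minor third from Fb5: Db5 (3 semitones down).
Db5 down an augmented fourth → Abb4 (6 semitones).

Abb4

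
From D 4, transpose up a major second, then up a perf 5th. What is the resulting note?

B 4

A major second up from D4 is E4.
E4 up a perfect fifth → B4 (7 semitones).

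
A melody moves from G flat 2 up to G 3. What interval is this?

A8

G to G is the same letter name, plus an octave: an octave.
The perfect octave is 12 semitones; here we have 13, one semitone wider: augmented.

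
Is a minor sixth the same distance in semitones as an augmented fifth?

A minor sixth spans 8 semitones, and an augmented fifth also spans 8 semitones — they're enharmonic.

Yes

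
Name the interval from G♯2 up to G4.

G to G is the same letter name, plus 2 octaves, so the interval is some kind of fifteenth.
The perfect fifteenth is 24 semitones; here we have 23, one semitone narrower: diminished.
(Equivalently, a compound diminished octave: a diminished octave plus an octave.)

d15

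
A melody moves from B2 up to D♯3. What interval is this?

M3

B to D spans three letter names (B-C-D) — that makes it a third of some quality.
The major third spans 4 semitones, and B2 to D#3 is exactly 4 semitones — so this is a major third.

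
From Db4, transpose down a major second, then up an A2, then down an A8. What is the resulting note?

A major second down from Db4 is Cb4.
An augmented second up from Cb4 is D4.
An augmented octave down from D4 is Db3.

Db3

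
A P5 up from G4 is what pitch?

D5

Counting five letter names up from G lands on D.
Moving 7 semitones up from G4 (the size of a perfect fifth) reaches D5.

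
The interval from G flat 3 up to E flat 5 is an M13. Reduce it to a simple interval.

major sixth

Each octave removed subtracts seven from the number: 13 − 7 = 6.
So a major thirteenth is an octave plus a major sixth. The quality is unchanged.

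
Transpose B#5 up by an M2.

C##6

The second takes the letter from B up to C.
Moving 2 semitones up from B#5 (the size of a major second) reaches C##6.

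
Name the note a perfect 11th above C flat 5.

Counting four letter names plus an octave up from C lands on F.
Moving 17 semitones up from Cb5 (the size of a perfect eleventh) reaches Fb6.

F flat 6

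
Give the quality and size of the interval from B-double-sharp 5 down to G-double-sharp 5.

Descending from B##5 to G##5 is the same interval as ascending G##5 to B##5.
G to B spans three letter names (G-A-B) — that makes it a third of some quality.
The major third spans 4 semitones, and G##5 to B##5 is exactly 4 semitones — so this is a major third.

major 3rd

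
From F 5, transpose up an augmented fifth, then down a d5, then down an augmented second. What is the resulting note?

Up an augmented fifth from F5: C#6 (8 semitones up).
C#6 down a diminished fifth → F##5 (6 semitones).
F##5 down an augmented second → E5 (3 semitones).

E 5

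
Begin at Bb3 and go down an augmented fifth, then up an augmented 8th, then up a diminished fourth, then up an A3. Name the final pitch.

C5

Bb3 down an augmented fifth → Ebb3 (8 semitones).
Ebb3 up an augmented octave → Eb4 (13 semitones).
Eb4 up a diminished fourth → Abb4 (4 semitones).
Abb4 up an augmented third → C5 (5 semitones).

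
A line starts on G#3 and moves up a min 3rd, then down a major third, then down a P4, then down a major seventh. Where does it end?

G#3 up a minor third → B3 (3 semitones).
B3 down a major third → G3 (4 semitones).
Down a perfect fourth from G3: D3 (5 semitones down).
D3 down a major seventh → Eb2 (11 semitones).

Eb2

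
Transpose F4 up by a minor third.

Counting three letter names up from F lands on A.
A minor third is 3 semitones; 3 semitones up from F4 gives Ab4.

Ab4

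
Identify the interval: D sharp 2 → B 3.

D to B spans six letter names (D-E-F-G-A-B), plus an octave: a thirteenth.
A major thirteenth would be 21 semitones, but D#2 to B3 is 20 — one semitone narrower, making it a minor thirteenth.
(Equivalently, a compound minor sixth: a minor sixth plus an octave.)

minor thirteenth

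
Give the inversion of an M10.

First reduce the compound major tenth to its simple form, a major third.
Inverted interval numbers add to nine, so a third pairs with a sixth (3 + 6 = 9).
And major becomes minor under inversion, so we get a minor sixth.

minor sixth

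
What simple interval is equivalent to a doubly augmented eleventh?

Subtracting seven from the interval number removes an octave: 11 − 7 = 4.
So a doubly augmented eleventh is an octave plus a doubly augmented fourth. The quality is unchanged.

AA4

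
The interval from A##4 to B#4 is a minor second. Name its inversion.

M7

Interval numbers invert to sum to nine: 2 + 7 = 9, so a second inverts to a seventh.
Quality inverts too: minor becomes major. That makes the inversion a major seventh.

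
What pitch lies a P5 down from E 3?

A 2

Counting five letter names down from E lands on A.
A perfect fifth spans 7 semitones, so from E3 the target pitch is A2.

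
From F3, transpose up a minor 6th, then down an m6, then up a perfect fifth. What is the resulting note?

C4

F3 up a minor sixth → Db4 (8 semitones).
Db4 down a minor sixth → F3 (8 semitones).
A perfect fifth up from F3 is C4.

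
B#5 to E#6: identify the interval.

P4

B to E spans four letter names (B-C-D-E), so the interval is some kind of fourth.
B#5 to E#6 is 5 semitones, matching the perfect fourth exactly, so the quality is perfect.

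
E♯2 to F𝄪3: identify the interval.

M9

E to F spans two letter names (E-F), plus an octave: a ninth.
E#2 to F##3 is 14 semitones, matching the major ninth exactly, so the quality is major.
(Equivalently, a compound major second: a major second plus an octave.)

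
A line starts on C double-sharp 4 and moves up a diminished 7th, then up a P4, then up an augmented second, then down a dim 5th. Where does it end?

C##4 up a diminished seventh → B4 (9 semitones).
A perfect fourth up from B4 is E5.
An augmented second up from E5 is F##5.
F##5 down a diminished fifth → B##4 (6 semitones).

B double-sharp 4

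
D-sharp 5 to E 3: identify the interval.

major 14th

Descending from D#5 to E3 is the same interval as ascending E3 to D#5.
E to D spans seven letter names (E-F-G-A-B-C-D), plus an octave, so the interval is some kind of fourteenth.
Counting semitones, E3→D#5 is 23, which is the major fourteenth.
(Equivalently, a compound major seventh: a major seventh plus an octave.)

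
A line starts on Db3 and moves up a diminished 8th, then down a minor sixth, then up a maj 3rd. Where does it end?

Ab3

A diminished octave up from Db3 is Dbb4.
A minor sixth down from Dbb4 is Fb3.
Fb3 up a major third → Ab3 (4 semitones).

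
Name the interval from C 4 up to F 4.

C to F spans four letter names (C-D-E-F): a fourth.
Counting semitones, C4→F4 is 5, which is the perfect fourth.

perfect fourth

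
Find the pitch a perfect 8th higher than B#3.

B#4

For an octave the letter name doesn't change: still B, an octave up.
A perfect octave is 12 semitones; 12 semitones up from B#3 gives B#4.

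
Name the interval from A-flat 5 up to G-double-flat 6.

diminished seventh

A to G spans seven letter names (A-B-C-D-E-F-G), so the interval is some kind of seventh.
A major seventh would be 11 semitones; Ab5 to Gbb6 is 9, two semitones narrower, so the interval is diminished.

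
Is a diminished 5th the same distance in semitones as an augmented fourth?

Yes

Both span 6 semitones: a diminished fifth and an augmented fourth are the same chromatic distance.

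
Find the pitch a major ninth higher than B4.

C#6

The ninth's letter: B up two letter names plus an octave → C.
Moving 14 semitones up from B4 (the size of a major ninth) reaches C#6.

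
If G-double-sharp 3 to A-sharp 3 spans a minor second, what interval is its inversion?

M7

The rule of nine gives the new number: 9 − 2 = 7, so a second becomes a seventh.
Quality inverts too: minor becomes major. That makes the inversion a major seventh.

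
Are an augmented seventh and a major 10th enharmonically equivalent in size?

12 semitones (augmented seventh) vs 16 semitones (major tenth): not equal.

No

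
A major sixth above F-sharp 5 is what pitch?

Six letter names up from F: D.
A major sixth is 9 semitones; 9 semitones up from F#5 gives D#6.

D-sharp 6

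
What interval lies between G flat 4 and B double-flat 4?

minor 3rd

G to B spans three letter names (G-A-B), so the interval is some kind of third.
At 3 semitones, Gb4→Bbb4 falls one short of a major third: minor.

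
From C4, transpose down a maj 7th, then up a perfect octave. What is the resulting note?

Down a major seventh from C4: Db3 (11 semitones down).
A perfect octave up from Db3 is Db4.

Db4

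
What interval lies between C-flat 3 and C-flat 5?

perfect fifteenth

C to C is the same letter name, plus 2 octaves — that makes it a fifteenth of some quality.
The perfect fifteenth spans 24 semitones, and Cb3 to Cb5 is exactly 24 semitones — so this is a perfect fifteenth.
(Equivalently, a compound perfect octave: a perfect octave plus an octave.)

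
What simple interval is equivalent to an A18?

augmented 4th

Each octave removed subtracts seven from the number: 18 − 14 = 4.
Quality carries through unchanged, so the simple form is an augmented fourth.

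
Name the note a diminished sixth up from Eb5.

Six letter names up from E: C.
A diminished sixth is 7 semitones; 7 semitones up from Eb5 gives Cbb6.

Cbb6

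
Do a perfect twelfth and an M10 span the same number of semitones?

No

A perfect twelfth spans 19 semitones; a major tenth spans 16 semitones. They differ by 3.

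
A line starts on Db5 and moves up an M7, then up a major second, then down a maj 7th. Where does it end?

Up a major seventh from Db5: C6 (11 semitones up).
Up a major second from C6: D6 (2 semitones up).
Down a major seventh from D6: Eb5 (11 semitones down).

Eb5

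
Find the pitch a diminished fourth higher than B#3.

E4

Counting four letter names up from B lands on E.
A diminished fourth is 4 semitones; 4 semitones up from B#3 gives E4.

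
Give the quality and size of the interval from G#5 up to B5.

G to B spans three letter names (G-A-B), so the interval is some kind of third.
A major third would be 4 semitones, but G#5 to B5 is 3 — one semitone narrower, making it a minor third.

m3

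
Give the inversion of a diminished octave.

augmented 1st

The rule of nine gives the new number: 9 − 8 = 1, so an octave becomes a unison.
Quality inverts too: diminished becomes augmented. That makes the inversion an augmented unison.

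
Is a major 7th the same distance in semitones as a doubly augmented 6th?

A major seventh = 11 semitones = a doubly augmented sixth; enharmonically equal.

Yes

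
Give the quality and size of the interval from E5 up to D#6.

major 7th

E to D spans seven letter names (E-F-G-A-B-C-D) — that makes it a seventh of some quality.
The major seventh spans 11 semitones, and E5 to D#6 is exactly 11 semitones — so this is a major seventh.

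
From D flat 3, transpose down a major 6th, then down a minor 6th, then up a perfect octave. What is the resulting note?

A major sixth down from Db3 is Fb2.
A minor sixth down from Fb2 is Ab1.
A perfect octave up from Ab1 is Ab2.

A flat 2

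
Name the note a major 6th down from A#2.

C#2

The sixth takes the letter from A down to C.
Moving 9 semitones down from A#2 (the size of a major sixth) reaches C#2.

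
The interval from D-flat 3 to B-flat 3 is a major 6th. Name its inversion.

Interval numbers invert to sum to nine: 6 + 3 = 9, so a sixth inverts to a third.
The quality also flips — major becomes minor — giving a minor third.

minor third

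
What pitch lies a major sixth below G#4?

B3

The sixth takes the letter from G down to B.
A major sixth is 9 semitones; 9 semitones down from G#4 gives B3.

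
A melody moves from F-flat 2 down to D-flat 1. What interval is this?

minor tenth

Descending from Fb2 to Db1 is the same interval as ascending Db1 to Fb2.
D to F spans three letter names (D-E-F), plus an octave — that makes it a tenth of some quality.
At 15 semitones, Db1→Fb2 falls one short of a major tenth: minor.
(Equivalently, a compound minor third: a minor third plus an octave.)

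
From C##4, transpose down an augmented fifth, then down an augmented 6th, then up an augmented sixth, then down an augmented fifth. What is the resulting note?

Bb2

An augmented fifth down from C##4 is F#3.
Down an augmented sixth from F#3: Ab2 (10 semitones down).
Ab2 up an augmented sixth → F#3 (10 semitones).
F#3 down an augmented fifth → Bb2 (8 semitones).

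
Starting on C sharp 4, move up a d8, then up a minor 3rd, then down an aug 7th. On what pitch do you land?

F double-flat 4

A diminished octave up from C#4 is C5.
Up a minor third from C5: Eb5 (3 semitones up).
An augmented seventh down from Eb5 is Fbb4.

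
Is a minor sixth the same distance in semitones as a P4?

No

A minor sixth spans 8 semitones; a perfect fourth spans 5 semitones. They differ by 3.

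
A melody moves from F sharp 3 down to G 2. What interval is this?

M7

Descending from F#3 to G2 is the same interval as ascending G2 to F#3.
G to F spans seven letter names (G-A-B-C-D-E-F): a seventh.
Counting semitones, G2→F#3 is 11, which is the major seventh.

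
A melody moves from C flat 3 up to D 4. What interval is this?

augmented 9th

C to D spans two letter names (C-D), plus an octave, so the interval is some kind of ninth.
A major ninth would be 14 semitones; Cb3 to D4 is 15, one semitone wider, so the interval is augmented.
(Equivalently, a compound augmented second: an augmented second plus an octave.)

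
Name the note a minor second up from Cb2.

Two letter names up from C: D.
Moving 1 semitone up from Cb2 (the size of a minor second) reaches Dbb2.

Dbb2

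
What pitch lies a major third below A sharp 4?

The third takes the letter from A down to F.
A major third is 4 semitones; 4 semitones down from A#4 gives F#4.

F sharp 4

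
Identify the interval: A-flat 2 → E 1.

d11

Descending from Ab2 to E1 is the same interval as ascending E1 to Ab2.
E to A spans four letter names (E-F-G-A), plus an octave — that makes it an eleventh of some quality.
The perfect eleventh is 17 semitones; here we have 16, one semitone narrower: diminished.
(Equivalently, a compound diminished fourth: a diminished fourth plus an octave.)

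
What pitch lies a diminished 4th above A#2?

D3

Four letter names up from A: D.
Moving 4 semitones up from A#2 (the size of a diminished fourth) reaches D3.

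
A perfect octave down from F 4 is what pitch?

F 3

For an octave the letter name doesn't change: still F, an octave down.
A perfect octave is 12 semitones; 12 semitones down from F4 gives F3.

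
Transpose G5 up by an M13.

Six letters up from G (plus an octave) reaches E.
A major thirteenth is 21 semitones; 21 semitones up from G5 gives E7.

E7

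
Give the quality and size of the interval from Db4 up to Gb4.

D to G spans four letter names (D-E-F-G): a fourth.
The perfect fourth spans 5 semitones, and Db4 to Gb4 is exactly 5 semitones — so this is a perfect fourth.

perfect fourth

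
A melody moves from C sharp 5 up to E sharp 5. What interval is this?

major 3rd

C to E spans three letter names (C-D-E) — that makes it a third of some quality.
The major third spans 4 semitones, and C#5 to E#5 is exactly 4 semitones — so this is a major third.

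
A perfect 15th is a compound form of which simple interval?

Take out an octave (7 from the number): 15 − 7 = 8.
So a perfect fifteenth is an octave plus a perfect octave. The quality is unchanged.

perfect octave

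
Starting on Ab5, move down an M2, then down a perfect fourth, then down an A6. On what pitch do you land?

Ab5 down a major second → Gb5 (2 semitones).
A perfect fourth down from Gb5 is Db5.
An augmented sixth down from Db5 is Fbb4.

Fbb4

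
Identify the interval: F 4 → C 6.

perfect twelfth

F to C spans five letter names (F-G-A-B-C), plus an octave — that makes it a twelfth of some quality.
Counting semitones, F4→C6 is 19, which is the perfect twelfth.
(Equivalently, a compound perfect fifth: a perfect fifth plus an octave.)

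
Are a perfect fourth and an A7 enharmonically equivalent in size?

No

A perfect fourth is 5 semitones but an augmented seventh is 12 semitones — different sizes.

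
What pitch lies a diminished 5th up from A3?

Eb4

Five letter names up from A: E.
A diminished fifth is 6 semitones; 6 semitones up from A3 gives Eb4.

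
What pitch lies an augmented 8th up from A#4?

A##5

The letter stays A (same as the start), shifted an octave up.
An augmented octave is 13 semitones; 13 semitones up from A#4 gives A##5.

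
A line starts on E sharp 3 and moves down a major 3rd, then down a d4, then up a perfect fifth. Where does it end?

D double-sharp 3

A major third down from E#3 is C#3.
C#3 down a diminished fourth → G##2 (4 semitones).
G##2 up a perfect fifth → D##3 (7 semitones).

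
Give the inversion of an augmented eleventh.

diminished fifth

First reduce the compound augmented eleventh to its simple form, an augmented fourth.
Inverted interval numbers add to nine, so a fourth pairs with a fifth (4 + 5 = 9).
The quality also flips — augmented becomes diminished — giving a diminished fifth.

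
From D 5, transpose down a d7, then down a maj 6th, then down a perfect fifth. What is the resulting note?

A diminished seventh down from D5 is E#4.
A major sixth down from E#4 is G#3.
G#3 down a perfect fifth → C#3 (7 semitones).

C sharp 3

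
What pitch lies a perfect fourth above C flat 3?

F flat 3

Counting four letter names up from C lands on F.
A perfect fourth is 5 semitones; 5 semitones up from Cb3 gives Fb3.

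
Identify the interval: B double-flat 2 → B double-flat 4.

B to B is the same letter name, plus 2 octaves: a fifteenth.
The perfect fifteenth spans 24 semitones, and Bbb2 to Bbb4 is exactly 24 semitones — so this is a perfect fifteenth.
(Equivalently, a compound perfect octave: a perfect octave plus an octave.)

perfect fifteenth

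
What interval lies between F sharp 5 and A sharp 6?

F to A spans three letter names (F-G-A), plus an octave, so the interval is some kind of tenth.
F#5 to A#6 is 16 semitones, matching the major tenth exactly, so the quality is major.
(Equivalently, a compound major third: a major third plus an octave.)

M10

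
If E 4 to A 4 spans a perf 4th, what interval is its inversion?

Interval numbers invert to sum to nine: 4 + 5 = 9, so a fourth inverts to a fifth.
The quality also flips — perfect stays perfect — giving a perfect fifth.

perfect 5th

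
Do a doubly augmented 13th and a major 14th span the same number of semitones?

Both span 23 semitones: a doubly augmented thirteenth and a major fourteenth are the same chromatic distance.

Yes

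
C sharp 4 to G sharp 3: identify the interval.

Descending from C#4 to G#3 is the same interval as ascending G#3 to C#4.
G to C spans four letter names (G-A-B-C), so the interval is some kind of fourth.
Counting semitones, G#3→C#4 is 5, which is the perfect fourth.

perfect fourth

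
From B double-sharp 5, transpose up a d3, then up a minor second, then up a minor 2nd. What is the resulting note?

F 6

Up a diminished third from B##5: D#6 (2 semitones up).
A minor second up from D#6 is E6.
Up a minor second from E6: F6 (1 semitone up).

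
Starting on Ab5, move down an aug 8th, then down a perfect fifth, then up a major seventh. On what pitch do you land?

Cb5

An augmented octave down from Ab5 is Abb4.
Down a perfect fifth from Abb4: Dbb4 (7 semitones down).
Up a major seventh from Dbb4: Cb5 (11 semitones up).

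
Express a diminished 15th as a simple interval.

Subtracting seven from the interval number removes an octave: 15 − 7 = 8.
That makes a diminished fifteenth a compound diminished octave — an octave plus a diminished octave.

diminished octave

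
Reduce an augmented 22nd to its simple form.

Subtracting seven from the interval number removes an octave: 22 − 14 = 8.
Quality carries through unchanged, so the simple form is an augmented octave.

augmented octave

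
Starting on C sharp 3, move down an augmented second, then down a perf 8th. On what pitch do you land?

B flat 1

An augmented second down from C#3 is Bb2.
Down a perfect octave from Bb2: Bb1 (12 semitones down).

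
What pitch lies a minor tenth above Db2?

Fb3

Three letters up from D (plus an octave) reaches F.
A minor tenth is 15 semitones; 15 semitones up from Db2 gives Fb3.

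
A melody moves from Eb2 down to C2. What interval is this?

minor third

Descending from Eb2 to C2 is the same interval as ascending C2 to Eb2.
C to E spans three letter names (C-D-E): a third.
At 3 semitones, C2→Eb2 falls one short of a major third: minor.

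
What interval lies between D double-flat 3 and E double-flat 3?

major second

D to E spans two letter names (D-E): a second.
Dbb3 to Ebb3 is 2 semitones, matching the major second exactly, so the quality is major.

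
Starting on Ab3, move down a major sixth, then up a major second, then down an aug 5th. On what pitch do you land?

Gbb2

Ab3 down a major sixth → Cb3 (9 semitones).
Up a major second from Cb3: Db3 (2 semitones up).
Down an augmented fifth from Db3: Gbb2 (8 semitones down).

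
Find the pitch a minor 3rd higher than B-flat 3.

D-flat 4

The third takes the letter from B up to D.
A minor third spans 3 semitones, so from Bb3 the target pitch is Db4.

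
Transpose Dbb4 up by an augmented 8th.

Db5

An octave keeps the letter name D, an octave up from D.
Moving 13 semitones up from Dbb4 (the size of an augmented octave) reaches Db5.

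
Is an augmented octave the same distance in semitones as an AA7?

Both span 13 semitones: an augmented octave and a doubly augmented seventh are the same chromatic distance.

Yes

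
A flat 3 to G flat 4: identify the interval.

minor 7th

A to G spans seven letter names (A-B-C-D-E-F-G): a seventh.
A major seventh would be 11 semitones, but Ab3 to Gb4 is 10 — one semitone narrower, making it a minor seventh.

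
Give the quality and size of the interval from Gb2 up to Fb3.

minor seventh

G to F spans seven letter names (G-A-B-C-D-E-F): a seventh.
A major seventh would be 11 semitones, but Gb2 to Fb3 is 10 — one semitone narrower, making it a minor seventh.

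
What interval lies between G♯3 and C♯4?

G to C spans four letter names (G-A-B-C) — that makes it a fourth of some quality.
G#3 to C#4 is 5 semitones, matching the perfect fourth exactly, so the quality is perfect.

perfect fourth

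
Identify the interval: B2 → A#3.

major seventh

B to A spans seven letter names (B-C-D-E-F-G-A): a seventh.
The major seventh spans 11 semitones, and B2 to A#3 is exactly 11 semitones — so this is a major seventh.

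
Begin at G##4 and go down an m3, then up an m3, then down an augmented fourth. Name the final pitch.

D#4

Down a minor third from G##4: E##4 (3 semitones down).
A minor third up from E##4 is G##4.
G##4 down an augmented fourth → D#4 (6 semitones).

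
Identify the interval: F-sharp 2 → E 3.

minor 7th

F to E spans seven letter names (F-G-A-B-C-D-E): a seventh.
At 10 semitones, F#2→E3 falls one short of a major seventh: minor.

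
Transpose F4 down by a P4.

The fourth takes the letter from F down to C.
A perfect fourth is 5 semitones; 5 semitones down from F4 gives C4.

C4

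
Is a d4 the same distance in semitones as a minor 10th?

A diminished fourth is 4 semitones but a minor tenth is 15 semitones — different sizes.

No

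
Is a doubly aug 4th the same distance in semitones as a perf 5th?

Both span 7 semitones: a doubly augmented fourth and a perfect fifth are the same chromatic distance.

Yes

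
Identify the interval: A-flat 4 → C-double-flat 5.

A to C spans three letter names (A-B-C) — that makes it a third of some quality.
The major third is 4 semitones; here we have 2, two semitones narrower: diminished.

diminished third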